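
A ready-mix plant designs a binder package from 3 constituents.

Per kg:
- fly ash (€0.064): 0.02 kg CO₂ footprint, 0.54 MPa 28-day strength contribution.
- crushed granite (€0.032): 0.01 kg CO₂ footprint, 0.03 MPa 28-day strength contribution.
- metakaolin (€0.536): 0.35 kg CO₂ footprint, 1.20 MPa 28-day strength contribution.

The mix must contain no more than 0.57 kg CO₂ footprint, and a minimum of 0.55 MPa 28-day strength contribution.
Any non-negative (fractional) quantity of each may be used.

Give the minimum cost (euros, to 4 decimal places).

Set it up as a linear program. Let x1 = kg of fly ash, x2 = kg of crushed granite, x3 = kg of metakaolin.
Minimize 0.064x1 + 0.032x2 + 0.536x3 subject to:
  0.02x1 + 0.01x2 + 0.35x3 ≤ 0.57   (CO₂ footprint)
  0.54x1 + 0.03x2 + 1.2x3 ≥ 0.55   (28-day strength contribution)
  x1, x2, x3 ≥ 0.
The minimum-cost mix takes nothing from crushed granite, metakaolin — only fly ash. The 28-day strength contribution requirement is met with equality.
So fly ash = 1.019 kg.
Cost = 0.064·1.019 = 0.065216.

€0.0652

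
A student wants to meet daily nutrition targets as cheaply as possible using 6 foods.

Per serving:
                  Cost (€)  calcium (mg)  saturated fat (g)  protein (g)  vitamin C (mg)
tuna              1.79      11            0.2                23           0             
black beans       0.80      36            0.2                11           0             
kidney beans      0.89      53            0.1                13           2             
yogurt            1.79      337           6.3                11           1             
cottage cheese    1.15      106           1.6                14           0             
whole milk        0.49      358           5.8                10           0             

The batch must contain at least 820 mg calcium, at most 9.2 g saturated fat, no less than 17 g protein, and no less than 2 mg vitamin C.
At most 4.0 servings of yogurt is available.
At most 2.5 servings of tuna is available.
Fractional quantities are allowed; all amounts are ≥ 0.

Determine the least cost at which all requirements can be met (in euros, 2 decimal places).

€5.52

Let x1 = servings of tuna, x2 = servings of black beans, x3 = servings of kidney beans, x4 = servings of yogurt, x5 = servings of cottage cheese, x6 = servings of whole milk.
min 1.79x1 + 0.8x2 + 0.89x3 + 1.79x4 + 1.15x5 + 0.49x6 with:
  11x1 + 36x2 + 53x3 + 337x4 + 106x5 + 358x6 ≥ 820   (calcium)
  0.2x1 + 0.2x2 + 0.1x3 + 6.3x4 + 1.6x5 + 5.8x6 ≤ 9.2   (saturated fat)
  23x1 + 11x2 + 13x3 + 11x4 + 14x5 + 10x6 ≥ 17   (protein)
  2x3 + 1x4 ≥ 2   (vitamin C)
  x4 ≤ 4
  x1 ≤ 2.5
  x1, x2, x3, x4, x5, x6 ≥ 0.
The minimum-cost mix takes nothing from tuna, black beans, yogurt, cottage cheese — only kidney beans, whole milk. The calcium and saturated fat requirements are met with equality.
That vertex is x3 = 5.384, x6 = 1.493.
Cost = 0.89·5.384 + 0.49·1.493 = 5.5233.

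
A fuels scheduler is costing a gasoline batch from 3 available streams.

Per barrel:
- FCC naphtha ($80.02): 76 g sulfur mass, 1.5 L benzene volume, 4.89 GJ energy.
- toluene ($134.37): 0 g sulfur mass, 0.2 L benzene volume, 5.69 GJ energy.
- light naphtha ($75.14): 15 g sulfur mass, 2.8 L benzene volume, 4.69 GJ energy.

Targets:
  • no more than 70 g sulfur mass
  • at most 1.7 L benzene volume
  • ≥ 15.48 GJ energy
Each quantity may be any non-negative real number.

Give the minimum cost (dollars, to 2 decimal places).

Let x1 = barrels of FCC naphtha, x2 = barrels of toluene, x3 = barrels of light naphtha.
Minimise 80.02x1 + 134.37x2 + 75.14x3 s.t.:
  76x1 + 15x3 ≤ 70   (sulfur mass)
  1.5x1 + 0.2x2 + 2.8x3 ≤ 1.7   (benzene volume)
  4.89x1 + 5.69x2 + 4.69x3 ≥ 15.48   (energy)
  x1, x2, x3 ≥ 0.
The cheapest feasible vertex uses only FCC naphtha, toluene; light naphtha is not used. Binding constraints: benzene volume and energy.
Solving gives x1 = 0.87032, x2 = 1.9726.
Objective = 80.02·0.87032 + 134.37·1.9726 = 334.7013.

$334.70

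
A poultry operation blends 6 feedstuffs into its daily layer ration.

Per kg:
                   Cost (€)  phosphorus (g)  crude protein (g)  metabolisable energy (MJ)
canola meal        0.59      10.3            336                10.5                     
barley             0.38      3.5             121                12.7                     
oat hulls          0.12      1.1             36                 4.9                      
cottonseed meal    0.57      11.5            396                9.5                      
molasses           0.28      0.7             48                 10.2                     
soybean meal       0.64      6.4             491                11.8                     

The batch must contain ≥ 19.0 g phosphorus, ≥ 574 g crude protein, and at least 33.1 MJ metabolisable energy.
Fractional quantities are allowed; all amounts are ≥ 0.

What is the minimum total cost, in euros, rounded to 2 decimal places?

€1.23

Treat it as an LP. Let x1 = kg of canola meal, x2 = kg of barley, x3 = kg of oat hulls, x4 = kg of cottonseed meal, x5 = kg of molasses, x6 = kg of soybean meal.
Minimise 0.59x1 + 0.38x2 + 0.12x3 + 0.57x4 + 0.28x5 + 0.64x6 subject to:
  10.3x1 + 3.5x2 + 1.1x3 + 11.5x4 + 0.7x5 + 6.4x6 ≥ 19   (phosphorus)
  336x1 + 121x2 + 36x3 + 396x4 + 48x5 + 491x6 ≥ 574   (crude protein)
  10.5x1 + 12.7x2 + 4.9x3 + 9.5x4 + 10.2x5 + 11.8x6 ≥ 33.1   (metabolisable energy)
  x1, x2, x3, x4, x5, x6 ≥ 0.
The minimum-cost mix takes nothing from canola meal, barley, molasses, soybean meal — only oat hulls, cottonseed meal. Binding constraints: phosphorus and metabolisable energy.
That vertex is x3 = 4.361, x4 = 1.235.
Hence cost = 0.12·4.361 + 0.57·1.235 = €1.2273.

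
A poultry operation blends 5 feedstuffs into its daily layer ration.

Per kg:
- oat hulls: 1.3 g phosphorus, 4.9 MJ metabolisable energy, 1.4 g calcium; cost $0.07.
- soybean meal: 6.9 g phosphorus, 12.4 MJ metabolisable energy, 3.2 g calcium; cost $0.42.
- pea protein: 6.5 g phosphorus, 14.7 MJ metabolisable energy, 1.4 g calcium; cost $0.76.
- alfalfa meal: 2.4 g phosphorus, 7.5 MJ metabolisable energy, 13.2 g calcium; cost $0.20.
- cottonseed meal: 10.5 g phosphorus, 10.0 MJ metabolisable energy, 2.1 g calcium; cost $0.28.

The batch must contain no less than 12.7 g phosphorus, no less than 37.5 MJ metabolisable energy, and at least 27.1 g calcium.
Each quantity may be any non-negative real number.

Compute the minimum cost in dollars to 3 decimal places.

$0.712

Let x1 = kg of oat hulls, x2 = kg of soybean meal, x3 = kg of pea protein, x4 = kg of alfalfa meal, x5 = kg of cottonseed meal.
Minimise 0.07x1 + 0.42x2 + 0.76x3 + 0.2x4 + 0.28x5 s.t.:
  1.3x1 + 6.9x2 + 6.5x3 + 2.4x4 + 10.5x5 ≥ 12.7   (phosphorus)
  4.9x1 + 12.4x2 + 14.7x3 + 7.5x4 + 10x5 ≥ 37.5   (metabolisable energy)
  1.4x1 + 3.2x2 + 1.4x3 + 13.2x4 + 2.1x5 ≥ 27.1   (calcium)
  x1, x2, x3, x4, x5 ≥ 0.
At the optimum only oat hulls, alfalfa meal, cottonseed meal are positive (soybean meal, pea protein = 0). Binding constraints: phosphorus, metabolisable energy, calcium.
That vertex is x1 = 4.801, x4 = 1.501, x5 = 0.2721.
Total cost: 0.07·4.801 + 0.2·1.501 + 0.28·0.2721 = 0.71246.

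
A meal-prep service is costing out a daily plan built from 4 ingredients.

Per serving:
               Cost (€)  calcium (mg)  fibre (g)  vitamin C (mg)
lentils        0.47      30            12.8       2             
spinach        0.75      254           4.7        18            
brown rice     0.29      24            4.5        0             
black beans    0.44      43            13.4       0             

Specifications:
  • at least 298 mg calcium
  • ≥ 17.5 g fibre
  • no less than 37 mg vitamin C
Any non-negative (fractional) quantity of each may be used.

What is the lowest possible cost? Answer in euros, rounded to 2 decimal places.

Treat it as an LP. Let x1 = servings of lentils, x2 = servings of spinach, x3 = servings of brown rice, x4 = servings of black beans.
Minimise 0.47x1 + 0.75x2 + 0.29x3 + 0.44x4 subject to:
  30x1 + 254x2 + 24x3 + 43x4 ≥ 298   (calcium)
  12.8x1 + 4.7x2 + 4.5x3 + 13.4x4 ≥ 17.5   (fibre)
  2x1 + 18x2 ≥ 37   (vitamin C)
  x1, x2, x3, x4 ≥ 0.
The minimum-cost mix takes nothing from brown rice, black beans — only lentils, spinach. The fibre and vitamin C requirements are met with equality.
Solving gives x1 = 0.6385, x2 = 1.985.
Cost = 0.47·0.6385 + 0.75·1.985 = 1.7888.

€1.79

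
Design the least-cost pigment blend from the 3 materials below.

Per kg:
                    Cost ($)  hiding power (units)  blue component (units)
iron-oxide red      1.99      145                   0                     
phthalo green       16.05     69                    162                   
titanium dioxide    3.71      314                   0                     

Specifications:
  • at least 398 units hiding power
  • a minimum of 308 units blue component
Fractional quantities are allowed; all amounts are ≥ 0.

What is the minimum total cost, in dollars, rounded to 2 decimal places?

Let x1 = kg of iron-oxide red, x2 = kg of phthalo green, x3 = kg of titanium dioxide.
min 1.99x1 + 16.05x2 + 3.71x3 subject to:
  145x1 + 69x2 + 314x3 ≥ 398   (hiding power)
  162x2 ≥ 308   (blue component)
  x1, x2, x3 ≥ 0.
The optimal basis is {phthalo green, titanium dioxide}; iron-oxide red drops out. There the hiding power and blue component constraints are tight.
Optimal quantities: phthalo green = 1.9012 kg, titanium dioxide = 0.84973 kg.
Total cost: 16.05·1.9012 + 3.71·0.84973 = 33.6668.

$33.67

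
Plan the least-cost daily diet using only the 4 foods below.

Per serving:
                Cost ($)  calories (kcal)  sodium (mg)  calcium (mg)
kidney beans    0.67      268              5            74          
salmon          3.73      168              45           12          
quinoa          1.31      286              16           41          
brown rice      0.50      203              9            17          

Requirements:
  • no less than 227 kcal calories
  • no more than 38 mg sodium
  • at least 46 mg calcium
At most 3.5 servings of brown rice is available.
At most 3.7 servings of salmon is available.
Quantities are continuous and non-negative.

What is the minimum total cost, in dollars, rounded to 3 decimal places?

$0.564

Let x1 = servings of kidney beans, x2 = servings of salmon, x3 = servings of quinoa, x4 = servings of brown rice.
Minimize 0.67x1 + 3.73x2 + 1.31x3 + 0.5x4 with:
  268x1 + 168x2 + 286x3 + 203x4 ≥ 227   (calories)
  5x1 + 45x2 + 16x3 + 9x4 ≤ 38   (sodium)
  74x1 + 12x2 + 41x3 + 17x4 ≥ 46   (calcium)
  x4 ≤ 3.5
  x2 ≤ 3.7
  x1, x2, x3, x4 ≥ 0.
The minimum-cost mix takes nothing from salmon, quinoa — only kidney beans, brown rice. The calories and calcium requirements are met with equality.
Optimal quantities: kidney beans = 0.5235 servings, brown rice = 0.4271 servings.
Total cost: 0.67·0.5235 + 0.5·0.4271 = 0.56430.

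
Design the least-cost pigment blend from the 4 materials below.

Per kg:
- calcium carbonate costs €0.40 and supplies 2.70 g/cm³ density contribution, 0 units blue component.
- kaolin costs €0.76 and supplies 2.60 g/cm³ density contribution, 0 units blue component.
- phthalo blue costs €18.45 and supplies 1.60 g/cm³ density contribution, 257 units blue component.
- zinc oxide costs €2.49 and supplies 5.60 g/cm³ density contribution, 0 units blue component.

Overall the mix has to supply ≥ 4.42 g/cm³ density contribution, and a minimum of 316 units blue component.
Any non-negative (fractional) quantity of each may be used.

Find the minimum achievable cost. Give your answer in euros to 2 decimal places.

€23.05

Let x1 = kg of calcium carbonate, x2 = kg of kaolin, x3 = kg of phthalo blue, x4 = kg of zinc oxide.
Minimise 0.4x1 + 0.76x2 + 18.45x3 + 2.49x4 subject to:
  2.7x1 + 2.6x2 + 1.6x3 + 5.6x4 ≥ 4.42   (density contribution)
  257x3 ≥ 316   (blue component)
  x1, x2, x3, x4 ≥ 0.
The cheapest feasible vertex uses only calcium carbonate, phthalo blue; kaolin, zinc oxide are not used. The density contribution and blue component requirements are met with equality.
That vertex is x1 = 0.9084, x3 = 1.2296.
Objective = 0.4·0.9084 + 18.45·1.2296 = 23.0495.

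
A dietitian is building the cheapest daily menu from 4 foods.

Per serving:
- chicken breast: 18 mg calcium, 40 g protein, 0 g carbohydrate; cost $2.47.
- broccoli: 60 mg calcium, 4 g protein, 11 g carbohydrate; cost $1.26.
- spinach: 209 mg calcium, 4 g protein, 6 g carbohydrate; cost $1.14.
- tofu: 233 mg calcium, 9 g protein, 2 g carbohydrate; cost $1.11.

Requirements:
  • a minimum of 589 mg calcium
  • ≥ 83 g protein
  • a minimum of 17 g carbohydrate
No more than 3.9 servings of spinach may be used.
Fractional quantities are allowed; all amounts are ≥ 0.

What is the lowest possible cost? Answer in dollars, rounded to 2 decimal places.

This is a linear program. Let x1 = servings of chicken breast, x2 = servings of broccoli, x3 = servings of spinach, x4 = servings of tofu.
Minimize 2.47x1 + 1.26x2 + 1.14x3 + 1.11x4 with:
  18x1 + 60x2 + 209x3 + 233x4 ≥ 589   (calcium)
  40x1 + 4x2 + 4x3 + 9x4 ≥ 83   (protein)
  11x2 + 6x3 + 2x4 ≥ 17   (carbohydrate)
  x3 ≤ 3.9
  x1, x2, x3, x4 ≥ 0.
The minimum-cost mix takes nothing from spinach — only chicken breast, broccoli, tofu. There the calcium, protein, carbohydrate constraints are tight.
That vertex is x1 = 1.483, x2 = 1.161, x4 = 2.114.
Cost = 2.47·1.483 + 1.26·1.161 + 1.11·2.114 = 7.4724.

$7.47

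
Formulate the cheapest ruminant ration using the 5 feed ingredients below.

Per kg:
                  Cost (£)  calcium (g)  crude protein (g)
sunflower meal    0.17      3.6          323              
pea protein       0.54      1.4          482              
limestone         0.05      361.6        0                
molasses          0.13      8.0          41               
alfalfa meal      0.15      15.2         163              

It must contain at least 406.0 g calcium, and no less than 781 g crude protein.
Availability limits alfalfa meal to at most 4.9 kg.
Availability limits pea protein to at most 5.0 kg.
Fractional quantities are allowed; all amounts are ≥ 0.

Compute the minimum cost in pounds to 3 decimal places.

£0.466

This is a linear program. Let x1 = kg of sunflower meal, x2 = kg of pea protein, x3 = kg of limestone, x4 = kg of molasses, x5 = kg of alfalfa meal.
min 0.17x1 + 0.54x2 + 0.05x3 + 0.13x4 + 0.15x5 with:
  3.6x1 + 1.4x2 + 361.6x3 + 8x4 + 15.2x5 ≥ 406   (calcium)
  323x1 + 482x2 + 41x4 + 163x5 ≥ 781   (crude protein)
  x5 ≤ 4.9
  x2 ≤ 5
  x1, x2, x3, x4, x5 ≥ 0.
The optimal basis is {sunflower meal, limestone}; pea protein, molasses, alfalfa meal drop out. Binding constraints: calcium and crude protein.
Solving gives x1 = 2.418, x3 = 1.099.
Objective = 0.17·2.418 + 0.05·1.099 = 0.46601.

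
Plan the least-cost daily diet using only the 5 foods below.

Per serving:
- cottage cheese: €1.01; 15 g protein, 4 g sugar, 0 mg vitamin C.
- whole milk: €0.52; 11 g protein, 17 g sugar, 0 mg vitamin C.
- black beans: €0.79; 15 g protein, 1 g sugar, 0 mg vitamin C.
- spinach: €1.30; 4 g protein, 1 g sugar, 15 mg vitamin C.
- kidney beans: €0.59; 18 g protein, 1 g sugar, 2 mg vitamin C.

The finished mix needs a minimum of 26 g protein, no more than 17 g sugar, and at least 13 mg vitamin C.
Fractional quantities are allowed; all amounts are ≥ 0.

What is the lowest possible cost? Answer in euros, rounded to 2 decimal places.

Treat it as an LP. Let x1 = servings of cottage cheese, x2 = servings of whole milk, x3 = servings of black beans, x4 = servings of spinach, x5 = servings of kidney beans.
min 1.01x1 + 0.52x2 + 0.79x3 + 1.3x4 + 0.59x5 subject to:
  15x1 + 11x2 + 15x3 + 4x4 + 18x5 ≥ 26   (protein)
  4x1 + 17x2 + 1x3 + 1x4 + 1x5 ≤ 17   (sugar)
  15x4 + 2x5 ≥ 13   (vitamin C)
  x1, x2, x3, x4, x5 ≥ 0.
The cheapest feasible vertex uses only spinach, kidney beans; cottage cheese, whole milk, black beans are not used. There the protein and vitamin C constraints are tight.
That vertex is x4 = 0.6947, x5 = 1.29.
Total cost: 1.3·0.6947 + 0.59·1.29 = 1.6642.

€1.66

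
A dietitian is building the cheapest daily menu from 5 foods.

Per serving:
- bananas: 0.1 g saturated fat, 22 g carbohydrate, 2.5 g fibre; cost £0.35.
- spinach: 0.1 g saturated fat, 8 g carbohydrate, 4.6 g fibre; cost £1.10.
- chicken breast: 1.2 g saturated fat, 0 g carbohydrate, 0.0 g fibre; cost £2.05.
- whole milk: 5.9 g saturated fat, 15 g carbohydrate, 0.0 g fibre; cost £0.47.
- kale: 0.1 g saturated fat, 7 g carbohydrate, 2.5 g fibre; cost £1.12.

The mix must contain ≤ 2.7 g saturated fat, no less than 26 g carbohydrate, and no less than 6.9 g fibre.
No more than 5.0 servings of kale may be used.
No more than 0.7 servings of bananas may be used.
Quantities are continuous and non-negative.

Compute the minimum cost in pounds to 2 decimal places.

Treat it as an LP. Let x1 = servings of bananas, x2 = servings of spinach, x3 = servings of chicken breast, x4 = servings of whole milk, x5 = servings of kale.
min 0.35x1 + 1.1x2 + 2.05x3 + 0.47x4 + 1.12x5 subject to:
  0.1x1 + 0.1x2 + 1.2x3 + 5.9x4 + 0.1x5 ≤ 2.7   (saturated fat)
  22x1 + 8x2 + 15x4 + 7x5 ≥ 26   (carbohydrate)
  2.5x1 + 4.6x2 + 2.5x5 ≥ 6.9   (fibre)
  x5 ≤ 5
  x1 ≤ 0.7
  x1, x2, x3, x4, x5 ≥ 0.
At the optimum only bananas, spinach, whole milk are positive (chicken breast, kale = 0). Binding constraints: carbohydrate, fibre, the bananas cap.
So bananas = 0.7 servings, spinach = 1.12 servings, whole milk = 0.1096 servings.
Total cost: 0.35·0.7 + 1.1·1.12 + 0.47·0.1096 = 1.5285.

£1.53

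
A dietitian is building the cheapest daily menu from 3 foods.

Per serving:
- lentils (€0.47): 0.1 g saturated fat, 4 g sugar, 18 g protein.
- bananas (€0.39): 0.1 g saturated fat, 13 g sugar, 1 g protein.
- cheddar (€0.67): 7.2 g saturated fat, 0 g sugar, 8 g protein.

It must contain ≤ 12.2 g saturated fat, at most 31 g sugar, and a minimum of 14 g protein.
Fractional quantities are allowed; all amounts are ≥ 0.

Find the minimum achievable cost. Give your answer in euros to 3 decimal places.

This is a linear program. Let x1 = servings of lentils, x2 = servings of bananas, x3 = servings of cheddar.
Minimise 0.47x1 + 0.39x2 + 0.67x3 s.t.:
  0.1x1 + 0.1x2 + 7.2x3 ≤ 12.2   (saturated fat)
  4x1 + 13x2 ≤ 31   (sugar)
  18x1 + 1x2 + 8x3 ≥ 14   (protein)
  x1, x2, x3 ≥ 0.
The minimum-cost mix takes nothing from bananas, cheddar — only lentils. The protein requirement is met with equality.
That vertex is x1 = 0.7778.
Hence cost = 0.47·0.7778 = €0.36557.

€0.366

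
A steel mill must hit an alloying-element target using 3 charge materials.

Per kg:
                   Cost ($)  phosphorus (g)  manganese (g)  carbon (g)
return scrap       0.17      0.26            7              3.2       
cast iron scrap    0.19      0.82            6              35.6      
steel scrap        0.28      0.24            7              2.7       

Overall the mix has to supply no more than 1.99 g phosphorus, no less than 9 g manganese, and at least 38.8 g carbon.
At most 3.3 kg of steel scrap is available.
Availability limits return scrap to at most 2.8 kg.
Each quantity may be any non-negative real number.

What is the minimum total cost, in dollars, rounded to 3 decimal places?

$0.265

Treat it as an LP. Let x1 = kg of return scrap, x2 = kg of cast iron scrap, x3 = kg of steel scrap.
Minimize 0.17x1 + 0.19x2 + 0.28x3 with:
  0.26x1 + 0.82x2 + 0.24x3 ≤ 1.99   (phosphorus)
  7x1 + 6x2 + 7x3 ≥ 9   (manganese)
  3.2x1 + 35.6x2 + 2.7x3 ≥ 38.8   (carbon)
  x3 ≤ 3.3
  x1 ≤ 2.8
  x1, x2, x3 ≥ 0.
At the optimum only return scrap, cast iron scrap are positive (steel scrap = 0). Binding constraints: manganese and carbon.
So return scrap = 0.3809 kg, cast iron scrap = 1.056 kg.
Cost = 0.17·0.3809 + 0.19·1.056 = 0.26539.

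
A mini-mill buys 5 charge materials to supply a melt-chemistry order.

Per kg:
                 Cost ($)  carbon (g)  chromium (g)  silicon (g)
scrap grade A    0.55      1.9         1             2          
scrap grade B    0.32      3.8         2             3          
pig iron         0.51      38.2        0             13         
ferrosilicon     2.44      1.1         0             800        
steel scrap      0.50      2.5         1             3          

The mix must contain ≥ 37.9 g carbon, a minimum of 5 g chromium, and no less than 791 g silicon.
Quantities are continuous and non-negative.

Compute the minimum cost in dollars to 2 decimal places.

$3.53

Let x1 = kg of scrap grade A, x2 = kg of scrap grade B, x3 = kg of pig iron, x4 = kg of ferrosilicon, x5 = kg of steel scrap.
Minimize 0.55x1 + 0.32x2 + 0.51x3 + 2.44x4 + 0.5x5 s.t.:
  1.9x1 + 3.8x2 + 38.2x3 + 1.1x4 + 2.5x5 ≥ 37.9   (carbon)
  1x1 + 2x2 + 1x5 ≥ 5   (chromium)
  2x1 + 3x2 + 13x3 + 800x4 + 3x5 ≥ 791   (silicon)
  x1, x2, x3, x4, x5 ≥ 0.
The optimal basis is {scrap grade B, pig iron, ferrosilicon}; scrap grade A, steel scrap drop out. Binding constraints: carbon, chromium, silicon.
So scrap grade B = 2.5 kg, pig iron = 0.7156 kg, ferrosilicon = 0.9677 kg.
Hence cost = 0.32·2.5 + 0.51·0.7156 + 2.44·0.9677 = $3.5261.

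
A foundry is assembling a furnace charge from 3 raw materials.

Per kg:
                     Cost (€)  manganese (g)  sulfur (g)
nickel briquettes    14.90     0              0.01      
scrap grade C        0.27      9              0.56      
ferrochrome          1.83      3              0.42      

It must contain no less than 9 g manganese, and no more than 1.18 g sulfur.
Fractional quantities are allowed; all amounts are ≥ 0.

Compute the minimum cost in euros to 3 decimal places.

This is a linear program. Let x1 = kg of nickel briquettes, x2 = kg of scrap grade C, x3 = kg of ferrochrome.
Minimise 14.9x1 + 0.27x2 + 1.83x3 subject to:
  9x2 + 3x3 ≥ 9   (manganese)
  0.01x1 + 0.56x2 + 0.42x3 ≤ 1.18   (sulfur)
  x1, x2, x3 ≥ 0.
The optimal basis is {scrap grade C}; nickel briquettes, ferrochrome drop out. There the manganese constraint is tight.
Optimal quantities: scrap grade C = 1 kg.
Cost = 0.27·1 = 0.27000.

€0.270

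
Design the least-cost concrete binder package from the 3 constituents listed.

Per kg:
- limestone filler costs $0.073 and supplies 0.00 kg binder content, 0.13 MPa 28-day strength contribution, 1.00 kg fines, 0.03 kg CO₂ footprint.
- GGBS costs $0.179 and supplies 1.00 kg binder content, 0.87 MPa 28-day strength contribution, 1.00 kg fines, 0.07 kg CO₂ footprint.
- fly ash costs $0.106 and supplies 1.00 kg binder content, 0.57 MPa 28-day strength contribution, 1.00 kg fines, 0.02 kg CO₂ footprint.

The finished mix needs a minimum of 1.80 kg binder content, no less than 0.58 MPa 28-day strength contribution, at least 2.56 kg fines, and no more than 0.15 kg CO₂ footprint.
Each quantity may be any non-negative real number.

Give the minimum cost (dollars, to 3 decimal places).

This is a linear program. Let x1 = kg of limestone filler, x2 = kg of GGBS, x3 = kg of fly ash.
Minimize 0.073x1 + 0.179x2 + 0.106x3 s.t.:
  1x2 + 1x3 ≥ 1.8   (binder content)
  0.13x1 + 0.87x2 + 0.57x3 ≥ 0.58   (28-day strength contribution)
  1x1 + 1x2 + 1x3 ≥ 2.56   (fines)
  0.03x1 + 0.07x2 + 0.02x3 ≤ 0.15   (CO₂ footprint)
  x1, x2, x3 ≥ 0.
The minimum-cost mix takes nothing from GGBS — only limestone filler, fly ash. Binding constraints: binder content and fines.
Optimal quantities: limestone filler = 0.76 kg, fly ash = 1.8 kg.
Cost = 0.073·0.76 + 0.106·1.8 = 0.24628.

$0.246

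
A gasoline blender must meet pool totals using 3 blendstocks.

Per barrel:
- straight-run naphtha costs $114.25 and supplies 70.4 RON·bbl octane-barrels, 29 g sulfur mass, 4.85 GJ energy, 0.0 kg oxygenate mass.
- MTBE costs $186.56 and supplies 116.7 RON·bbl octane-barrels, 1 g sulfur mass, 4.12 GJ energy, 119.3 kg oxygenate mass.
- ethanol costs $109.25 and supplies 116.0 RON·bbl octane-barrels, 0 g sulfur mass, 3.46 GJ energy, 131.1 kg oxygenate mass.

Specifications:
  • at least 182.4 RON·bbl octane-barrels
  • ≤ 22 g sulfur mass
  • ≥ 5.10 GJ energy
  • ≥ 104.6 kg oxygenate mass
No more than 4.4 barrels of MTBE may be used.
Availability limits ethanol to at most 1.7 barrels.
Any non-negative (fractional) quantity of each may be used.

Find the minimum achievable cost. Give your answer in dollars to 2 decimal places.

Let x1 = barrels of straight-run naphtha, x2 = barrels of MTBE, x3 = barrels of ethanol.
Minimise 114.25x1 + 186.56x2 + 109.25x3 s.t.:
  70.4x1 + 116.7x2 + 116x3 ≥ 182.4   (octane-barrels)
  29x1 + 1x2 ≤ 22   (sulfur mass)
  4.85x1 + 4.12x2 + 3.46x3 ≥ 5.1   (energy)
  119.3x2 + 131.1x3 ≥ 104.6   (oxygenate mass)
  x2 ≤ 4.4
  x3 ≤ 1.7
  x1, x2, x3 ≥ 0.
The cheapest feasible vertex uses only ethanol; straight-run naphtha, MTBE are not used. There the octane-barrels constraint is tight.
Optimal quantities: ethanol = 1.57241 barrels.
Total cost: 109.25·1.57241 = 171.7858.

$171.79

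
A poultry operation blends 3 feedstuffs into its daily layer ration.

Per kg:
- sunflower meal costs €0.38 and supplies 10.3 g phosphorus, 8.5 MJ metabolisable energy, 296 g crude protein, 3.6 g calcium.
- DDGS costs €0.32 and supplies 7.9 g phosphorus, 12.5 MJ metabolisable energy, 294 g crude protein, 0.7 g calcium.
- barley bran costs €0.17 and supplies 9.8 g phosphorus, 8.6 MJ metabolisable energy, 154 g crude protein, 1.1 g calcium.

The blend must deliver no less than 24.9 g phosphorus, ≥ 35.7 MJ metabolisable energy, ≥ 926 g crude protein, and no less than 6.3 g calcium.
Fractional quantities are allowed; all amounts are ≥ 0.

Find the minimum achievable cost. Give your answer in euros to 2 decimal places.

This is a linear program. Let x1 = kg of sunflower meal, x2 = kg of DDGS, x3 = kg of barley bran.
Minimise 0.38x1 + 0.32x2 + 0.17x3 subject to:
  10.3x1 + 7.9x2 + 9.8x3 ≥ 24.9   (phosphorus)
  8.5x1 + 12.5x2 + 8.6x3 ≥ 35.7   (metabolisable energy)
  296x1 + 294x2 + 154x3 ≥ 926   (crude protein)
  3.6x1 + 0.7x2 + 1.1x3 ≥ 6.3   (calcium)
  x1, x2, x3 ≥ 0.
At the optimum only DDGS, barley bran are positive (sunflower meal = 0). There the crude protein and calcium constraints are tight.
So DDGS = 0.2245 kg, barley bran = 5.584 kg.
Objective = 0.32·0.2245 + 0.17·5.584 = 1.0211.

€1.02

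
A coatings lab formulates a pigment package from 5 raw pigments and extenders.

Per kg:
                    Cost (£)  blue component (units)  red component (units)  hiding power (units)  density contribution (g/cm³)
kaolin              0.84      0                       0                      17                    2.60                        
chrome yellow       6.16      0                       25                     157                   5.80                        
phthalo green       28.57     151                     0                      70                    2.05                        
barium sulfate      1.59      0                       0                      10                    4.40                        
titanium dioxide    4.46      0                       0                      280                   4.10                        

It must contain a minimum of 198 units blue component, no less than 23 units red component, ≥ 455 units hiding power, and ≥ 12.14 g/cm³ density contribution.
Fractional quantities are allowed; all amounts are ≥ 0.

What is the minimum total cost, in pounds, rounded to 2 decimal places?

£46.84

Let x1 = kg of kaolin, x2 = kg of chrome yellow, x3 = kg of phthalo green, x4 = kg of barium sulfate, x5 = kg of titanium dioxide.
Minimize 0.84x1 + 6.16x2 + 28.57x3 + 1.59x4 + 4.46x5 with:
  151x3 ≥ 198   (blue component)
  25x2 ≥ 23   (red component)
  17x1 + 157x2 + 70x3 + 10x4 + 280x5 ≥ 455   (hiding power)
  2.6x1 + 5.8x2 + 2.05x3 + 4.4x4 + 4.1x5 ≥ 12.14   (density contribution)
  x1, x2, x3, x4, x5 ≥ 0.
The cheapest feasible vertex uses only kaolin, chrome yellow, phthalo green, titanium dioxide; barium sulfate is not used. There the blue component, red component, hiding power, density contribution constraints are tight.
Optimal quantities: kaolin = 0.38811 kg, chrome yellow = 0.92 kg, phthalo green = 1.3113 kg, titanium dioxide = 0.75776 kg.
Cost = 0.84·0.38811 + 6.16·0.92 + 28.57·1.3113 + 4.46·0.75776 = 46.8367.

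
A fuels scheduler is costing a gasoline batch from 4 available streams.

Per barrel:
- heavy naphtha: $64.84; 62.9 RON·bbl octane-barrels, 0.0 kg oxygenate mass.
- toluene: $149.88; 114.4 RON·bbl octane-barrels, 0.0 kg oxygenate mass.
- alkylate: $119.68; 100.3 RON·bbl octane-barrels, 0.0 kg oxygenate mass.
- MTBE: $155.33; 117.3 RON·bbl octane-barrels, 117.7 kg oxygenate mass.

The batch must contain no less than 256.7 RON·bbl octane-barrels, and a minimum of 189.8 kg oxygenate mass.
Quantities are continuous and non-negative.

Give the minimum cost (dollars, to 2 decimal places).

$320.11

Set it up as a linear program. Let x1 = barrels of heavy naphtha, x2 = barrels of toluene, x3 = barrels of alkylate, x4 = barrels of MTBE.
Minimise 64.84x1 + 149.88x2 + 119.68x3 + 155.33x4 subject to:
  62.9x1 + 114.4x2 + 100.3x3 + 117.3x4 ≥ 256.7   (octane-barrels)
  117.7x4 ≥ 189.8   (oxygenate mass)
  x1, x2, x3, x4 ≥ 0.
The cheapest feasible vertex uses only heavy naphtha, MTBE; toluene, alkylate are not used. Binding constraints: octane-barrels and oxygenate mass.
So heavy naphtha = 1.0738 barrels, MTBE = 1.6126 barrels.
Hence cost = 64.84·1.0738 + 155.33·1.6126 = $320.1104.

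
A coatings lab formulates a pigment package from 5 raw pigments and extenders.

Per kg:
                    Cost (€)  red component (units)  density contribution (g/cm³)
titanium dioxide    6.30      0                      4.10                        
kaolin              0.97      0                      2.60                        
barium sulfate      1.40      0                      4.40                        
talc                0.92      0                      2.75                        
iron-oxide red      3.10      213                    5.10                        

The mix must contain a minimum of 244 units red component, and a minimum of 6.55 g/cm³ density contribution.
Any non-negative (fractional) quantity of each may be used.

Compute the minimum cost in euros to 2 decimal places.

Let x1 = kg of titanium dioxide, x2 = kg of kaolin, x3 = kg of barium sulfate, x4 = kg of talc, x5 = kg of iron-oxide red.
Minimise 6.3x1 + 0.97x2 + 1.4x3 + 0.92x4 + 3.1x5 with:
  213x5 ≥ 244   (red component)
  4.1x1 + 2.6x2 + 4.4x3 + 2.75x4 + 5.1x5 ≥ 6.55   (density contribution)
  x1, x2, x3, x4, x5 ≥ 0.
At the optimum only barium sulfate, iron-oxide red are positive (titanium dioxide, kaolin, talc = 0). There the red component and density contribution constraints are tight.
Optimal quantities: barium sulfate = 0.1609 kg, iron-oxide red = 1.146 kg.
Hence cost = 1.4·0.1609 + 3.1·1.146 = €3.7779.

€3.78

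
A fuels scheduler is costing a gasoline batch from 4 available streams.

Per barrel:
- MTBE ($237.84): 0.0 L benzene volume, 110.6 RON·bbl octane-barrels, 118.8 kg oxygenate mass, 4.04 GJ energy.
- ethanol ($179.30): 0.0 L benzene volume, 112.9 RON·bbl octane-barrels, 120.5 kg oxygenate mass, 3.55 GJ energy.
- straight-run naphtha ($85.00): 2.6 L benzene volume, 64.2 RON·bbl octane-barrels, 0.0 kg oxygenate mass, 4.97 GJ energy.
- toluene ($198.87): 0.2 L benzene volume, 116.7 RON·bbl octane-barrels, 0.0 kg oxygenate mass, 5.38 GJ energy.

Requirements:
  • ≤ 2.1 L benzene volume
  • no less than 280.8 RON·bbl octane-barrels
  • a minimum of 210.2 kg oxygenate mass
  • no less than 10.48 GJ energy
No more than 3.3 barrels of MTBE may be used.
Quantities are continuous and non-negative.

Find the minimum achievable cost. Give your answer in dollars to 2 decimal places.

Set it up as a linear program. Let x1 = barrels of MTBE, x2 = barrels of ethanol, x3 = barrels of straight-run naphtha, x4 = barrels of toluene.
Minimize 237.84x1 + 179.3x2 + 85x3 + 198.87x4 subject to:
  2.6x3 + 0.2x4 ≤ 2.1   (benzene volume)
  110.6x1 + 112.9x2 + 64.2x3 + 116.7x4 ≥ 280.8   (octane-barrels)
  118.8x1 + 120.5x2 ≥ 210.2   (oxygenate mass)
  4.04x1 + 3.55x2 + 4.97x3 + 5.38x4 ≥ 10.48   (energy)
  x1 ≤ 3.3
  x1, x2, x3, x4 ≥ 0.
At the optimum only ethanol, straight-run naphtha are positive (MTBE, toluene = 0). There the benzene volume and octane-barrels constraints are tight.
Optimal quantities: ethanol = 2.02787 barrels, straight-run naphtha = 0.807692 barrels.
Total cost: 179.3·2.02787 + 85·0.807692 = 432.2509.

$432.25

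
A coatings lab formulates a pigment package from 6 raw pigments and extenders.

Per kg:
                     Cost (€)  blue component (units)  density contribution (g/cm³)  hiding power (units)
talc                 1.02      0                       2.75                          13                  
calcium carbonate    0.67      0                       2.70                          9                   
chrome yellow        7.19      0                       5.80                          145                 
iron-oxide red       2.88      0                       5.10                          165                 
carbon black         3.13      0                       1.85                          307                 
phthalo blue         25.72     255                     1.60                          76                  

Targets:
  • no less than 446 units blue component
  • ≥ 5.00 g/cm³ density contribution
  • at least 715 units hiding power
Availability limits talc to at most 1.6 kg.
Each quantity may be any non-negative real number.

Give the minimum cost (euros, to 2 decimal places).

€50.92

Treat it as an LP. Let x1 = kg of talc, x2 = kg of calcium carbonate, x3 = kg of chrome yellow, x4 = kg of iron-oxide red, x5 = kg of carbon black, x6 = kg of phthalo blue.
Minimise 1.02x1 + 0.67x2 + 7.19x3 + 2.88x4 + 3.13x5 + 25.72x6 s.t.:
  255x6 ≥ 446   (blue component)
  2.75x1 + 2.7x2 + 5.8x3 + 5.1x4 + 1.85x5 + 1.6x6 ≥ 5   (density contribution)
  13x1 + 9x2 + 145x3 + 165x4 + 307x5 + 76x6 ≥ 715   (hiding power)
  x1 ≤ 1.6
  x1, x2, x3, x4, x5, x6 ≥ 0.
The cheapest feasible vertex uses only carbon black, phthalo blue; talc, calcium carbonate, chrome yellow, iron-oxide red are not used. The blue component and hiding power requirements are met with equality.
That vertex is x5 = 1.896, x6 = 1.749.
Cost = 3.13·1.896 + 25.72·1.749 = 50.9188.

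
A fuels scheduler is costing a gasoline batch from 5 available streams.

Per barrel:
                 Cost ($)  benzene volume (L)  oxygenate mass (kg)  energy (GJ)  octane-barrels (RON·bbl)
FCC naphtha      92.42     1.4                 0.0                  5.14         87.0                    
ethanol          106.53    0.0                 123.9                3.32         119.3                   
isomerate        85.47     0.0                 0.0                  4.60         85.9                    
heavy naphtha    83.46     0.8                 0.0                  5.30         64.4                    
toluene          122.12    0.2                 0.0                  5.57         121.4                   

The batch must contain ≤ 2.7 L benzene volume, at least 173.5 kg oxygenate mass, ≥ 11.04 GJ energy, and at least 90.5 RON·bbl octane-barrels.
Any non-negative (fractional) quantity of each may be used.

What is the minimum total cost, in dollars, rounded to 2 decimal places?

$249.82

This is a linear program. Let x1 = barrels of FCC naphtha, x2 = barrels of ethanol, x3 = barrels of isomerate, x4 = barrels of heavy naphtha, x5 = barrels of toluene.
min 92.42x1 + 106.53x2 + 85.47x3 + 83.46x4 + 122.12x5 subject to:
  1.4x1 + 0.8x4 + 0.2x5 ≤ 2.7   (benzene volume)
  123.9x2 ≥ 173.5   (oxygenate mass)
  5.14x1 + 3.32x2 + 4.6x3 + 5.3x4 + 5.57x5 ≥ 11.04   (energy)
  87x1 + 119.3x2 + 85.9x3 + 64.4x4 + 121.4x5 ≥ 90.5   (octane-barrels)
  x1, x2, x3, x4, x5 ≥ 0.
The minimum-cost mix takes nothing from FCC naphtha, isomerate, toluene — only ethanol, heavy naphtha. The oxygenate mass and energy requirements are met with equality.
Optimal quantities: ethanol = 1.40032 barrels, heavy naphtha = 1.20584 barrels.
Hence cost = 106.53·1.40032 + 83.46·1.20584 = $249.8155.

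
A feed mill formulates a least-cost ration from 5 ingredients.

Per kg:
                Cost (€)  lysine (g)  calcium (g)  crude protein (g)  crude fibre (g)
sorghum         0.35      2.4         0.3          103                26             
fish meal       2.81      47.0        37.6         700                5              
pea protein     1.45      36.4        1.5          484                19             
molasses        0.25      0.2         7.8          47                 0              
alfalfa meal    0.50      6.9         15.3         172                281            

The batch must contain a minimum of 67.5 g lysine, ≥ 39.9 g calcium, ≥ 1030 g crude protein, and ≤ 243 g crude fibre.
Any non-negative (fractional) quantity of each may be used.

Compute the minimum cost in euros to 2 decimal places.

Set it up as a linear program. Let x1 = kg of sorghum, x2 = kg of fish meal, x3 = kg of pea protein, x4 = kg of molasses, x5 = kg of alfalfa meal.
Minimise 0.35x1 + 2.81x2 + 1.45x3 + 0.25x4 + 0.5x5 s.t.:
  2.4x1 + 47x2 + 36.4x3 + 0.2x4 + 6.9x5 ≥ 67.5   (lysine)
  0.3x1 + 37.6x2 + 1.5x3 + 7.8x4 + 15.3x5 ≥ 39.9   (calcium)
  103x1 + 700x2 + 484x3 + 47x4 + 172x5 ≥ 1030   (crude protein)
  26x1 + 5x2 + 19x3 + 281x5 ≤ 243   (crude fibre)
  x1, x2, x3, x4, x5 ≥ 0.
The minimum-cost mix takes nothing from sorghum — only fish meal, pea protein, molasses, alfalfa meal. Binding constraints: lysine, calcium, crude protein, crude fibre.
Solving gives x2 = 0.5837, x3 = 0.9478, x4 = 0.5692, x5 = 0.7903.
Objective = 2.81·0.5837 + 1.45·0.9478 + 0.25·0.5692 + 0.5·0.7903 = 3.5520.

€3.55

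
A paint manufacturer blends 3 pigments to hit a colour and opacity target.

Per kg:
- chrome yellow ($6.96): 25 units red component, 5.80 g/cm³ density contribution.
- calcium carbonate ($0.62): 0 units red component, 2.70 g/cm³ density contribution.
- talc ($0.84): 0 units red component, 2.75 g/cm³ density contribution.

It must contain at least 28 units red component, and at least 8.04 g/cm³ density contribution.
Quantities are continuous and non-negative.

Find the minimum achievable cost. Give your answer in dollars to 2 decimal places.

Let x1 = kg of chrome yellow, x2 = kg of calcium carbonate, x3 = kg of talc.
Minimise 6.96x1 + 0.62x2 + 0.84x3 subject to:
  25x1 ≥ 28   (red component)
  5.8x1 + 2.7x2 + 2.75x3 ≥ 8.04   (density contribution)
  x1, x2, x3 ≥ 0.
The minimum-cost mix takes nothing from talc — only chrome yellow, calcium carbonate. The red component and density contribution requirements are met with equality.
Solving gives x1 = 1.12, x2 = 0.5719.
Objective = 6.96·1.12 + 0.62·0.5719 = 8.1498.

$8.15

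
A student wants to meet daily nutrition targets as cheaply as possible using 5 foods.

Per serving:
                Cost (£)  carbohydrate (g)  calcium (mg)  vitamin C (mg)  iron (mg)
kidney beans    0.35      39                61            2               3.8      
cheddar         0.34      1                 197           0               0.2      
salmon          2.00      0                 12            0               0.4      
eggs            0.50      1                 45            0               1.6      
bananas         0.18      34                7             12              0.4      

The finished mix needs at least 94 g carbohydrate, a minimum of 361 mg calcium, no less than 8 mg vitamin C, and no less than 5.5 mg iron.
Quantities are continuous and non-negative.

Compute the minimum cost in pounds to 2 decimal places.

£1.14

Let x1 = servings of kidney beans, x2 = servings of cheddar, x3 = servings of salmon, x4 = servings of eggs, x5 = servings of bananas.
min 0.35x1 + 0.34x2 + 2x3 + 0.5x4 + 0.18x5 with:
  39x1 + 1x2 + 1x4 + 34x5 ≥ 94   (carbohydrate)
  61x1 + 197x2 + 12x3 + 45x4 + 7x5 ≥ 361   (calcium)
  2x1 + 12x5 ≥ 8   (vitamin C)
  3.8x1 + 0.2x2 + 0.4x3 + 1.6x4 + 0.4x5 ≥ 5.5   (iron)
  x1, x2, x3, x4, x5 ≥ 0.
The cheapest feasible vertex uses only kidney beans, cheddar, bananas; salmon, eggs are not used. Binding constraints: carbohydrate, calcium, iron.
Solving gives x1 = 1.236, x2 = 1.403, x5 = 1.306.
Total cost: 0.35·1.236 + 0.34·1.403 + 0.18·1.306 = 1.1447.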